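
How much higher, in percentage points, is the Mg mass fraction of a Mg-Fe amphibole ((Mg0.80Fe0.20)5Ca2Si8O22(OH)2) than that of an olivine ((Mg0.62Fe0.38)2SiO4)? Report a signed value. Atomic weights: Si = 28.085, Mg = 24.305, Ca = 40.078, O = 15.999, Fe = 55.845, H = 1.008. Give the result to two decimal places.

Mg in (Mg0.80Fe0.20)5Ca2Si8O22(OH)2: molar mass 843.893 g/mol; 4×24.305 = 97.220 g → 11.52 wt%.
Mg in (Mg0.62Fe0.38)2SiO4: molar mass 164.661 g/mol; 1.24×24.305 = 30.138 g → 18.30 wt%.
Difference = 11.52 − 18.30 = -6.78 percentage points.

-6.78 percentage points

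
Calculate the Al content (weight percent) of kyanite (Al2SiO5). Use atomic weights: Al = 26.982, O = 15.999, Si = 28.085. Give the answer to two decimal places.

Formula mass = 2×26.982 + 1×28.085 + 5×15.999 = 162.044 g/mol, of which 53.964 g is Al.
So Al makes up 53.964/162.044 = 0.3330 of the mass, i.e. 33.30%.

33.30 weight percent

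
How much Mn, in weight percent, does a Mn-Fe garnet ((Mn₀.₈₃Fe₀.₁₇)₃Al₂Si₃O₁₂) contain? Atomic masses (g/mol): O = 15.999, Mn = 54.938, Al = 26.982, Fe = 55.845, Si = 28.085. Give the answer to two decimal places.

27.61 weight percent

M((Mn₀.₈₃Fe₀.₁₇)₃Al₂Si₃O₁₂) = 495.484 g/mol.
Mn contributes 2.49 × 54.938 = 136.796 g per mole.
136.796/495.484 = 0.2761 → 27.61%.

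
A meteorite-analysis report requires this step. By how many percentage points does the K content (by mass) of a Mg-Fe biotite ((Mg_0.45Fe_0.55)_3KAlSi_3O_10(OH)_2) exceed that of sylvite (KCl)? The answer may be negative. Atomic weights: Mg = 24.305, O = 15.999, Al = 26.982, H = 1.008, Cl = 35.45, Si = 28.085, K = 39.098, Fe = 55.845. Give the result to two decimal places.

-44.12 percentage points

First mineral: 39.098 g K in 469.295 g formula = 8.33 wt% K.
Second mineral: 39.098 g K in 74.548 g formula = 52.45 wt% K.
8.33% − 52.45% gives a difference of -44.12 percentage points.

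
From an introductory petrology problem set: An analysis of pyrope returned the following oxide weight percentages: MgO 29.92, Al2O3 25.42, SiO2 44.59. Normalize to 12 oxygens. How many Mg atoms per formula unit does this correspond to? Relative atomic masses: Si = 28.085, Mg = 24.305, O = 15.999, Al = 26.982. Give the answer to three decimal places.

2.995 Mg apfu

MgO: 29.92/40.304 = 0.74236 mol → 0.74236 mol Mg, 0.74236 mol O.
Al2O3: 25.42/101.961 = 0.24931 mol → 0.49862 mol Al, 0.74793 mol O.
SiO2: 44.59/60.083 = 0.74214 mol → 0.74214 mol Si, 1.48428 mol O.
Total oxygen = 2.97457 mol. Normalization factor = 12/2.97457 = 4.03420.
Mg per 12 O = 0.74236 × 4.03420 = 2.995.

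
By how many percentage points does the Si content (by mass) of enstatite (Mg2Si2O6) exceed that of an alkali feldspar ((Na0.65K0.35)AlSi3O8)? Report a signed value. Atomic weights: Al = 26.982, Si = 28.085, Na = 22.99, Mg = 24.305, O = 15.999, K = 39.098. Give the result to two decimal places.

First mineral: 56.170 g Si in 200.774 g formula = 27.98 wt% Si.
Second mineral: 84.255 g Si in 267.857 g formula = 31.46 wt% Si.
27.98% − 31.46% gives a difference of -3.48 percentage points.

-3.48 percentage points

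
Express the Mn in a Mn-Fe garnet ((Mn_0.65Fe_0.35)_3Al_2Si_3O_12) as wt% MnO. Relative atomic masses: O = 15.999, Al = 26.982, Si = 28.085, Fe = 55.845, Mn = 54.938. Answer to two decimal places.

M((Mn_0.65Fe_0.35)_3Al_2Si_3O_12) = 495.973 g/mol; M(MnO) = 70.937 g/mol.
Moles MnO per formula unit = 1.95 Mn ÷ 1 = 1.9500.
MnO fraction = (1.9500 × 70.937) / 495.973 = 138.327/495.973 = 0.2789.

27.89 wt%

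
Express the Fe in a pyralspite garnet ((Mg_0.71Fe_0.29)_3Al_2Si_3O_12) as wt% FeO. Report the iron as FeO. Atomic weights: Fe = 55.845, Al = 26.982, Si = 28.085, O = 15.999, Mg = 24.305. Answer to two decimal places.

Formula mass = 430.562 g/mol.
0.87 Fe → 0.8700 mol FeO per formula unit; M(FeO) = 71.844, so FeO mass = 62.504 g.
62.504/430.562 × 100 = 14.52 wt%.

14.52 wt%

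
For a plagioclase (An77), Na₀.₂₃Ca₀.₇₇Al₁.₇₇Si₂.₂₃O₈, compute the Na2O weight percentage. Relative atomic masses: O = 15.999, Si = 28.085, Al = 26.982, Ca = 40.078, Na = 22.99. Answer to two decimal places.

2.60 wt%

Molar mass of Na₀.₂₃Ca₀.₇₇Al₁.₇₇Si₂.₂₃O₈ = 0.23*22.99 + 0.77*40.078 + 1.77*26.982 + 2.23*28.085 + 8*15.999 = 274.527 g/mol.
Each formula unit contains 0.23 Na, equivalent to 0.23/2 = 0.1150 mol Na2O.
M(Na2O) = 2×22.99 + 1×15.999 = 61.979 g/mol.
Mass of Na2O per formula unit = 0.1150 × 61.979 = 7.128 g.
Na2O wt% = 7.128 / 274.527 × 100 = 2.60%.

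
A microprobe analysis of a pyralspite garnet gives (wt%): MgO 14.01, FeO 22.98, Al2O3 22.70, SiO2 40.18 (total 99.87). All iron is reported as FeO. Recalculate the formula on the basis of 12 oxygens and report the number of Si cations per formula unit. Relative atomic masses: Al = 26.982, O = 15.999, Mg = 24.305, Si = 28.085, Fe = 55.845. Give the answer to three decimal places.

MgO (M=40.304): mol = 0.34761; Mg = 0.34761, O = 0.34761.
FeO (M=71.844): mol = 0.31986; Fe = 0.31986, O = 0.31986.
Al2O3 (M=101.961): mol = 0.22263; Al = 0.44526, O = 0.66789.
SiO2 (M=60.083): mol = 0.66874; Si = 0.66874, O = 1.33748.
ΣO = 2.67284; factor = 12/ΣO = 4.48961.
Si apfu = 0.66874 × 4.48961 = 3.002.

3.002 Si apfu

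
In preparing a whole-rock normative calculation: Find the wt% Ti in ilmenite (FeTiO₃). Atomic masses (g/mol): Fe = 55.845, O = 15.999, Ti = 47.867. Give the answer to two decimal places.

Molar mass of FeTiO₃: 1×55.845 + 1×47.867 + 3×15.999 = 151.709 g/mol.
Mass of Ti per formula unit: 1 × 47.867 = 47.867 g.
Weight fraction Ti = 47.867 / 151.709 = 0.3155.

31.55 mass %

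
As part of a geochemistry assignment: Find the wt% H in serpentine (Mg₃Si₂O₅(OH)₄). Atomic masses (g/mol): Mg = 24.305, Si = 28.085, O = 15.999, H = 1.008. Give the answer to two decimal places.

Molar mass of Mg₃Si₂O₅(OH)₄: 3*24.305 + 2*28.085 + 9*15.999 + 4*1.008 = 277.108 g/mol.
Mass of H per formula unit: 4 × 1.008 = 4.032 g.
Weight fraction H = 4.032 / 277.108 = 0.0146.

1.46 wt%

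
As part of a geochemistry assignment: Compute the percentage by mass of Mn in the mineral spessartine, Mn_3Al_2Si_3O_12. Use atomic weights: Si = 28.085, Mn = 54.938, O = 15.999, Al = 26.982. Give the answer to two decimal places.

33.29 wt%

Formula mass = 3·54.938 + 2·26.982 + 3·28.085 + 12·15.999 = 495.021 g/mol, of which 164.814 g is Mn.
So Mn makes up 164.814/495.021 = 0.3329 of the mass, i.e. 33.29%.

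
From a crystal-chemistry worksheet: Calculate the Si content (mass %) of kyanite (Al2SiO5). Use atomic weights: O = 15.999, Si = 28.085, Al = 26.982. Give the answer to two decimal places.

Molar mass of Al2SiO5: 2·26.982 + 1·28.085 + 5·15.999 = 162.044 g/mol.
Mass of Si per formula unit: 1 × 28.085 = 28.085 g.
Weight fraction Si = 28.085 / 162.044 = 0.1733.

17.33 mass %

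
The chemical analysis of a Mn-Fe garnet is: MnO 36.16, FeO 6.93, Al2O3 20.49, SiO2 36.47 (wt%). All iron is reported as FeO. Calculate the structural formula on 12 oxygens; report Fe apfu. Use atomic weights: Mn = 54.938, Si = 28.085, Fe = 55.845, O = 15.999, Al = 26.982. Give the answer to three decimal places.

0.478 Fe apfu

MnO: 36.16/70.937 = 0.50975 mol → 0.50975 mol Mn, 0.50975 mol O.
FeO: 6.93/71.844 = 0.09646 mol → 0.09646 mol Fe, 0.09646 mol O.
Al2O3: 20.49/101.961 = 0.20096 mol → 0.40192 mol Al, 0.60288 mol O.
SiO2: 36.47/60.083 = 0.60699 mol → 0.60699 mol Si, 1.21398 mol O.
Total oxygen = 2.42307 mol. Normalization factor = 12/2.42307 = 4.95240.
Fe per 12 O = 0.09646 × 4.95240 = 0.478.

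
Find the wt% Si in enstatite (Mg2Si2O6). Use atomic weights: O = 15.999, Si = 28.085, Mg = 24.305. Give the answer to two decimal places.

27.98 mass %

M(Mg2Si2O6) = 200.774 g/mol.
Si contributes 2 × 28.085 = 56.170 g per mole.
56.170/200.774 = 0.2798 → 27.98%.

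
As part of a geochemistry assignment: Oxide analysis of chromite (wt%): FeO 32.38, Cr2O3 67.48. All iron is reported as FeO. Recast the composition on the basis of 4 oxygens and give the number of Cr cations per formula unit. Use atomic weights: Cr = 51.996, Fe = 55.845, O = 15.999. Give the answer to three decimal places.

1.992 Cr apfu

FeO: 32.38/71.844 = 0.45070 mol → 0.45070 mol Fe, 0.45070 mol O.
Cr2O3: 67.48/151.989 = 0.44398 mol → 0.88796 mol Cr, 1.33194 mol O.
Total oxygen = 1.78264 mol. Normalization factor = 4/1.78264 = 2.24386.
Cr per 4 O = 0.88796 × 2.24386 = 1.992.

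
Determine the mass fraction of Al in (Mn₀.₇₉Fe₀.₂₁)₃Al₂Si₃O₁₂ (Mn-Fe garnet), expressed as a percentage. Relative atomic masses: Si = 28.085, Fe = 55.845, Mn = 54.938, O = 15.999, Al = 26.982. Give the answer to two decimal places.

Formula mass = 2.37·54.938 + 0.63·55.845 + 2·26.982 + 3·28.085 + 12·15.999 = 495.592 g/mol, of which 53.964 g is Al.
So Al makes up 53.964/495.592 = 0.1089 of the mass, i.e. 10.89%.

10.89 mass %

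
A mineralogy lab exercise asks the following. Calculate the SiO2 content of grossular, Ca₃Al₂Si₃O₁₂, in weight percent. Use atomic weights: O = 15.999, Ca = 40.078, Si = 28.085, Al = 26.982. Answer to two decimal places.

40.02 wt%

Formula mass = 450.441 g/mol.
3 Si → 3.0000 mol SiO2 per formula unit; M(SiO2) = 60.083, so SiO2 mass = 180.249 g.
180.249/450.441 × 100 = 40.02 wt%.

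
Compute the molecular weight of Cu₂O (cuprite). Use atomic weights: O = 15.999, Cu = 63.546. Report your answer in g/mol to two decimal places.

143.09 g/mol

M = 2*63.546 + 1*15.999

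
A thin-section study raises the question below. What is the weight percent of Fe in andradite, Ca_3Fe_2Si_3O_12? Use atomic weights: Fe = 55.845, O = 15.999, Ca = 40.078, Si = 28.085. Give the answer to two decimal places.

21.98 mass %

Formula mass = 3×40.078 + 2×55.845 + 3×28.085 + 12×15.999 = 508.167 g/mol, of which 111.690 g is Fe.
So Fe makes up 111.690/508.167 = 0.2198 of the mass, i.e. 21.98%.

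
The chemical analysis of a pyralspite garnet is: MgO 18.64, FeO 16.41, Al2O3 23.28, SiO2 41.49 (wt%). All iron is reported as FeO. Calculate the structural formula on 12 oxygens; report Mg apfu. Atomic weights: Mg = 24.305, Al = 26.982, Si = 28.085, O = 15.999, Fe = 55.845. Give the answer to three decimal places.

MgO: 18.64/40.304 = 0.46249 mol → 0.46249 mol Mg, 0.46249 mol O.
FeO: 16.41/71.844 = 0.22841 mol → 0.22841 mol Fe, 0.22841 mol O.
Al2O3: 23.28/101.961 = 0.22832 mol → 0.45664 mol Al, 0.68496 mol O.
SiO2: 41.49/60.083 = 0.69054 mol → 0.69054 mol Si, 1.38108 mol O.
Total oxygen = 2.75694 mol. Normalization factor = 12/2.75694 = 4.35265.
Mg per 12 O = 0.46249 × 4.35265 = 2.013.

2.013 Mg apfu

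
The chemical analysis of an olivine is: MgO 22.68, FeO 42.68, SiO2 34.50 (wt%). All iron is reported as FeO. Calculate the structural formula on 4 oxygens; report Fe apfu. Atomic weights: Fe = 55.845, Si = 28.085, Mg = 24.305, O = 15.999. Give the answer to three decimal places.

1.031 Fe apfu

MgO (M=40.304): mol = 0.56272; Mg = 0.56272, O = 0.56272.
FeO (M=71.844): mol = 0.59406; Fe = 0.59406, O = 0.59406.
SiO2 (M=60.083): mol = 0.57421; Si = 0.57421, O = 1.14842.
ΣO = 2.30520; factor = 4/ΣO = 1.73521.
Fe apfu = 0.59406 × 1.73521 = 1.031.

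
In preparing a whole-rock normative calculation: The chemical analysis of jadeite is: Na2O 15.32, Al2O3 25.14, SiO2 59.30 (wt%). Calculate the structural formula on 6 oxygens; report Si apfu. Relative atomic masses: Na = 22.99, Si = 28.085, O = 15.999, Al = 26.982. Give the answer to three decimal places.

Na2O: 15.32/61.979 = 0.24718 mol → 0.49436 mol Na, 0.24718 mol O.
Al2O3: 25.14/101.961 = 0.24656 mol → 0.49312 mol Al, 0.73968 mol O.
SiO2: 59.30/60.083 = 0.98697 mol → 0.98697 mol Si, 1.97394 mol O.
Total oxygen = 2.96080 mol. Normalization factor = 6/2.96080 = 2.02648.
Si per 6 O = 0.98697 × 2.02648 = 2.000.

2.000 Si apfu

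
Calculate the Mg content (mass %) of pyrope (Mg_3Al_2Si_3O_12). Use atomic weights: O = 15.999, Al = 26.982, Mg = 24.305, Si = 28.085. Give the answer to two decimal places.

Molar mass of Mg_3Al_2Si_3O_12: 3×24.305 + 2×26.982 + 3×28.085 + 12×15.999 = 403.122 g/mol.
Mass of Mg per formula unit: 3 × 24.305 = 72.915 g.
Weight fraction Mg = 72.915 / 403.122 = 0.1809.

18.09 mass %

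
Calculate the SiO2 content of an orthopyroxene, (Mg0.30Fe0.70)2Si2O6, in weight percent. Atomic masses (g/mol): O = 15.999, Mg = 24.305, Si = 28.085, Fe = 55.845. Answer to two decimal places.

Molar mass of (Mg0.30Fe0.70)2Si2O6 = 0.60*24.305 + 1.40*55.845 + 2*28.085 + 6*15.999 = 244.930 g/mol.
Each formula unit contains 2 Si, equivalent to 2/1 = 2.0000 mol SiO2.
M(SiO2) = 1×28.085 + 2×15.999 = 60.083 g/mol.
Mass of SiO2 per formula unit = 2.0000 × 60.083 = 120.166 g.
SiO2 wt% = 120.166 / 244.930 × 100 = 49.06%.

49.06 wt%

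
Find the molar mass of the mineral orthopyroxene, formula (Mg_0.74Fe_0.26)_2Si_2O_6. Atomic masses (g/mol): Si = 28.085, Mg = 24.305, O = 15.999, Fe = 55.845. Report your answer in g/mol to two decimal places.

217.17 g/mol

Mg: 1.48 × 24.305 = 35.9714
Fe: 0.52 × 55.845 = 29.0394
Si: 2 × 28.085 = 56.1700
O: 6 × 15.999 = 95.9940
Summing the contributions gives the formula mass.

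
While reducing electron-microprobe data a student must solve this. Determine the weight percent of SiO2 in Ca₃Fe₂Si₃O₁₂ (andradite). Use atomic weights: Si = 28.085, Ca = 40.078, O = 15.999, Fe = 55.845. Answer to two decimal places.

M(Ca₃Fe₂Si₃O₁₂) = 508.167 g/mol; M(SiO2) = 60.083 g/mol.
Moles SiO2 per formula unit = 3 Si ÷ 1 = 3.0000.
SiO2 fraction = (3.0000 × 60.083) / 508.167 = 180.249/508.167 = 0.3547.

35.47 wt%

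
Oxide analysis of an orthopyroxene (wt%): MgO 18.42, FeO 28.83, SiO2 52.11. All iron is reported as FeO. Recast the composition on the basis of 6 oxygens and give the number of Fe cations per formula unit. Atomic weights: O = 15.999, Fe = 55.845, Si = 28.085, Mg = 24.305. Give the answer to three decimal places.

0.929 Fe apfu

MgO: 18.42/40.304 = 0.45703 mol → 0.45703 mol Mg, 0.45703 mol O.
FeO: 28.83/71.844 = 0.40129 mol → 0.40129 mol Fe, 0.40129 mol O.
SiO2: 52.11/60.083 = 0.86730 mol → 0.86730 mol Si, 1.73460 mol O.
Total oxygen = 2.59292 mol. Normalization factor = 6/2.59292 = 2.31399.
Fe per 6 O = 0.40129 × 2.31399 = 0.929.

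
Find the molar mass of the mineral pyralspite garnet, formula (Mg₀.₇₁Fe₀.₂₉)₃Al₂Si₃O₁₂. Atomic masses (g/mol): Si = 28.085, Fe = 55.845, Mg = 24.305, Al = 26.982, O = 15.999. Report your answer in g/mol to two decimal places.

430.56 g/mol

M = 2.13·24.305 + 0.87·55.845 + 2·26.982 + 3·28.085 + 12·15.999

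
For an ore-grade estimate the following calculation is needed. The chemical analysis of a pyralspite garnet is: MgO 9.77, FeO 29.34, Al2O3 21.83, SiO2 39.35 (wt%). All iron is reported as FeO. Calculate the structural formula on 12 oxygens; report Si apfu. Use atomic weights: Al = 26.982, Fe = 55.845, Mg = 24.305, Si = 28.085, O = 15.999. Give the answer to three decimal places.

MgO: 9.77/40.304 = 0.24241 mol → 0.24241 mol Mg, 0.24241 mol O.
FeO: 29.34/71.844 = 0.40838 mol → 0.40838 mol Fe, 0.40838 mol O.
Al2O3: 21.83/101.961 = 0.21410 mol → 0.42820 mol Al, 0.64230 mol O.
SiO2: 39.35/60.083 = 0.65493 mol → 0.65493 mol Si, 1.30986 mol O.
Total oxygen = 2.60295 mol. Normalization factor = 12/2.60295 = 4.61015.
Si per 12 O = 0.65493 × 4.61015 = 3.019.

3.019 Si apfu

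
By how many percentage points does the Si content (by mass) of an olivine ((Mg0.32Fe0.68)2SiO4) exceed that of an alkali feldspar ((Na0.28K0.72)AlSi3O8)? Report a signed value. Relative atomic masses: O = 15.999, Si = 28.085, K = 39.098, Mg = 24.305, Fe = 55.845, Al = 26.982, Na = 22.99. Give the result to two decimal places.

-15.47 percentage points

Si in (Mg0.32Fe0.68)2SiO4: molar mass 183.585 g/mol; 1×28.085 = 28.085 g → 15.30 wt%.
Si in (Na0.28K0.72)AlSi3O8: molar mass 273.817 g/mol; 3×28.085 = 84.255 g → 30.77 wt%.
Difference = 15.30 − 30.77 = -15.47 percentage points.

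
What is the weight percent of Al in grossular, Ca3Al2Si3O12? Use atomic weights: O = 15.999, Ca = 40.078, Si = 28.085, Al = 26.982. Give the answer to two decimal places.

M(Ca3Al2Si3O12) = 450.441 g/mol.
Al contributes 2 × 26.982 = 53.964 g per mole.
53.964/450.441 = 0.1198 → 11.98%.

11.98 mass %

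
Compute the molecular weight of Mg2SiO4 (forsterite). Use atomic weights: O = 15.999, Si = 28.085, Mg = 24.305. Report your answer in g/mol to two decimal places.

Mg: 2 × 24.305 = 48.6100
Si: 1 × 28.085 = 28.0850
O: 4 × 15.999 = 63.9960
Summing the contributions gives the formula mass.

140.69 g/mol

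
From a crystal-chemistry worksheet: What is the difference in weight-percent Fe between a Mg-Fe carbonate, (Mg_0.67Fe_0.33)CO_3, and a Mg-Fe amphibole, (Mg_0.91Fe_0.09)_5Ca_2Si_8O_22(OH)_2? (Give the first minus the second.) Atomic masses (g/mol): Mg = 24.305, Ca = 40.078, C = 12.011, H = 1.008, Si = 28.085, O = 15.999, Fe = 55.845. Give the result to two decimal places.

M((Mg_0.67Fe_0.33)CO_3) = 94.721 g/mol, so wt% Fe = 18.429/94.721 × 100 = 19.46%.
M((Mg_0.91Fe_0.09)_5Ca_2Si_8O_22(OH)_2) = 826.546 g/mol, so wt% Fe = 25.130/826.546 × 100 = 3.04%.
19.46 − 3.04 = 16.42 pp.

16.42 percentage points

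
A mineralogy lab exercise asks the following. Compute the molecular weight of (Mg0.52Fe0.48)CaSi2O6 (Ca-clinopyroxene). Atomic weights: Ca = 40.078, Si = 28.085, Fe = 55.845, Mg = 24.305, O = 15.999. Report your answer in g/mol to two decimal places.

231.69 g/mol

The formula mass is the sum 0.52*24.305 + 0.48*55.845 + 1*40.078 + 2*28.085 + 6*15.999.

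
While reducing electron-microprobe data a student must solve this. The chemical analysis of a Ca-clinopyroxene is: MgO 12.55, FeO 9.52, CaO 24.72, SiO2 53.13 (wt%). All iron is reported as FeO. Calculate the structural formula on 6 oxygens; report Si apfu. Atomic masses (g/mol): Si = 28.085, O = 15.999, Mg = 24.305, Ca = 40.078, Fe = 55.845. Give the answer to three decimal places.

2.000 Si apfu

12.55 wt% MgO ÷ 40.304 g/mol = 0.31138 mol, giving 0.31138 Mg and 0.31138 O.
9.52 wt% FeO ÷ 71.844 g/mol = 0.13251 mol, giving 0.13251 Fe and 0.13251 O.
24.72 wt% CaO ÷ 56.077 g/mol = 0.44082 mol, giving 0.44082 Ca and 0.44082 O.
53.13 wt% SiO2 ÷ 60.083 g/mol = 0.88428 mol, giving 0.88428 Si and 1.76856 O.
Oxygen sums to 2.65327; scaling by 6/2.65327 = 2.26136 puts the formula on 6 O.
Si: 0.88428 × 2.26136 = 2.000 atoms per formula unit.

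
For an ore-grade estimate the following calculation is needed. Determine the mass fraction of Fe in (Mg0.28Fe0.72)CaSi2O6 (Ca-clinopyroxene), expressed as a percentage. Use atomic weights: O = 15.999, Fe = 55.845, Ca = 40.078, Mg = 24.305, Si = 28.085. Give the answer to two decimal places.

M((Mg0.28Fe0.72)CaSi2O6) = 239.256 g/mol.
Fe contributes 0.72 × 55.845 = 40.208 g per mole.
40.208/239.256 = 0.1681 → 16.81%.

16.81 wt%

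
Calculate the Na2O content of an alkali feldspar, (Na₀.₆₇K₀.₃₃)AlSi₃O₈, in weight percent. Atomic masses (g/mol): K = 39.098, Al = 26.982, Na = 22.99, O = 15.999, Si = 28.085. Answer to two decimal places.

Formula mass = 267.535 g/mol.
0.67 Na → 0.3350 mol Na2O per formula unit; M(Na2O) = 61.979, so Na2O mass = 20.763 g.
20.763/267.535 × 100 = 7.76 wt%.

7.76 wt%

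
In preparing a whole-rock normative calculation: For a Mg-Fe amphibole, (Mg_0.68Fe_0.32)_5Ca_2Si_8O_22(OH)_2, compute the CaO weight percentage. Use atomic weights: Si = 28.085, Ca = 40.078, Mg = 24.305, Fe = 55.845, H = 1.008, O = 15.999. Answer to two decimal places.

Molar mass of (Mg_0.68Fe_0.32)_5Ca_2Si_8O_22(OH)_2 = 3.40*24.305 + 1.60*55.845 + 2*40.078 + 8*28.085 + 24*15.999 + 2*1.008 = 862.817 g/mol.
Each formula unit contains 2 Ca, equivalent to 2/1 = 2.0000 mol CaO.
M(CaO) = 1×40.078 + 1×15.999 = 56.077 g/mol.
Mass of CaO per formula unit = 2.0000 × 56.077 = 112.154 g.
CaO wt% = 112.154 / 862.817 × 100 = 13.00%.

13.00 wt%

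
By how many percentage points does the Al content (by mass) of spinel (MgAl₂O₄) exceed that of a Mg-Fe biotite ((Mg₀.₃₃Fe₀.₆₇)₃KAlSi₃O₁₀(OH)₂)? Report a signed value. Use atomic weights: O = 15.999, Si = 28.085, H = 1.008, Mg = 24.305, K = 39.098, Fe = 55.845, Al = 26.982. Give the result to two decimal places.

32.32 percentage points

M(MgAl₂O₄) = 142.265 g/mol, so wt% Al = 53.964/142.265 × 100 = 37.93%.
M((Mg₀.₃₃Fe₀.₆₇)₃KAlSi₃O₁₀(OH)₂) = 480.649 g/mol, so wt% Al = 26.982/480.649 × 100 = 5.61%.
37.93 − 5.61 = 32.32 pp.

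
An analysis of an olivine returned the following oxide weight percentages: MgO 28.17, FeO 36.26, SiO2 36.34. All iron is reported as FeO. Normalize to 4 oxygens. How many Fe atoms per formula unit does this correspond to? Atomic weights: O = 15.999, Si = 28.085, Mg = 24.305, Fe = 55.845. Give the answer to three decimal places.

MgO (M=40.304): mol = 0.69894; Mg = 0.69894, O = 0.69894.
FeO (M=71.844): mol = 0.50470; Fe = 0.50470, O = 0.50470.
SiO2 (M=60.083): mol = 0.60483; Si = 0.60483, O = 1.20966.
ΣO = 2.41330; factor = 4/ΣO = 1.65748.
Fe apfu = 0.50470 × 1.65748 = 0.837.

0.837 Fe apfu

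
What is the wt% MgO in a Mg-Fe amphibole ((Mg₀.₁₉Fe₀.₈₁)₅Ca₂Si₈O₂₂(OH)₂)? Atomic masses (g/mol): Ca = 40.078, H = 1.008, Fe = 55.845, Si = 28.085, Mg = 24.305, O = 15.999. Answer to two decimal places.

4.07 wt%

Molar mass of (Mg₀.₁₉Fe₀.₈₁)₅Ca₂Si₈O₂₂(OH)₂ = 0.95×24.305 + 4.05×55.845 + 2×40.078 + 8×28.085 + 24×15.999 + 2×1.008 = 940.090 g/mol.
Each formula unit contains 0.95 Mg, equivalent to 0.95/1 = 0.9500 mol MgO.
M(MgO) = 1×24.305 + 1×15.999 = 40.304 g/mol.
Mass of MgO per formula unit = 0.9500 × 40.304 = 38.289 g.
MgO wt% = 38.289 / 940.090 × 100 = 4.07%.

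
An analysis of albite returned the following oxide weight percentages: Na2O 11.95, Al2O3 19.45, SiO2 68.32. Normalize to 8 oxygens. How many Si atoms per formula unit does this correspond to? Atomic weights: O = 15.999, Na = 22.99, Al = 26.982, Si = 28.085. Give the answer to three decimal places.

Na2O (M=61.979): mol = 0.19281; Na = 0.38562, O = 0.19281.
Al2O3 (M=101.961): mol = 0.19076; Al = 0.38152, O = 0.57228.
SiO2 (M=60.083): mol = 1.13709; Si = 1.13709, O = 2.27418.
ΣO = 3.03927; factor = 8/ΣO = 2.63221.
Si apfu = 1.13709 × 2.63221 = 2.993.

2.993 Si apfu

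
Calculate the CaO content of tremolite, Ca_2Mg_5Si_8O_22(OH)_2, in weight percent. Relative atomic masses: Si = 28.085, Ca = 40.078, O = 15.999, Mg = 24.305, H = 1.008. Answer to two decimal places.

13.81 wt%

Molar mass of Ca_2Mg_5Si_8O_22(OH)_2 = 2×40.078 + 5×24.305 + 8×28.085 + 24×15.999 + 2×1.008 = 812.353 g/mol.
Each formula unit contains 2 Ca, equivalent to 2/1 = 2.0000 mol CaO.
M(CaO) = 1×40.078 + 1×15.999 = 56.077 g/mol.
Mass of CaO per formula unit = 2.0000 × 56.077 = 112.154 g.
CaO wt% = 112.154 / 812.353 × 100 = 13.81%.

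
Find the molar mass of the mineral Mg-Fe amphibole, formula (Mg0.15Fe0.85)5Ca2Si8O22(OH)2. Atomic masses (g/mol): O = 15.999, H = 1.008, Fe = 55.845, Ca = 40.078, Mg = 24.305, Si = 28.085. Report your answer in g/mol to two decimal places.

The formula mass is the sum 0.75×24.305 + 4.25×55.845 + 2×40.078 + 8×28.085 + 24×15.999 + 2×1.008.

946.40 g/mol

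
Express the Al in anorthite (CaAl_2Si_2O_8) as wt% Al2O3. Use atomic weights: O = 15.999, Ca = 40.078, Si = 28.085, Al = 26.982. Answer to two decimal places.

Formula mass = 278.204 g/mol.
2 Al → 1.0000 mol Al2O3 per formula unit; M(Al2O3) = 101.961, so Al2O3 mass = 101.961 g.
101.961/278.204 × 100 = 36.65 wt%.

36.65 wt%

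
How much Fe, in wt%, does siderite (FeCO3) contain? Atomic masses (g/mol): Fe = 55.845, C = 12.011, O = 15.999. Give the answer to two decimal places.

48.20 wt%

M(FeCO3) = 115.853 g/mol.
Fe contributes 1 × 55.845 = 55.845 g per mole.
55.845/115.853 = 0.4820 → 48.20%.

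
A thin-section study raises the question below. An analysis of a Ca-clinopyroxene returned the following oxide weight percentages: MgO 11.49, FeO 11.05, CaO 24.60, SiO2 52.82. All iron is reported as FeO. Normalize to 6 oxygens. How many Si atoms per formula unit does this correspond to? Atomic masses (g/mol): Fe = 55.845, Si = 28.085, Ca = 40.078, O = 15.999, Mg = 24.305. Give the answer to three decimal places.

2.001 Si apfu

MgO: 11.49/40.304 = 0.28508 mol → 0.28508 mol Mg, 0.28508 mol O.
FeO: 11.05/71.844 = 0.15381 mol → 0.15381 mol Fe, 0.15381 mol O.
CaO: 24.60/56.077 = 0.43868 mol → 0.43868 mol Ca, 0.43868 mol O.
SiO2: 52.82/60.083 = 0.87912 mol → 0.87912 mol Si, 1.75824 mol O.
Total oxygen = 2.63581 mol. Normalization factor = 6/2.63581 = 2.27634.
Si per 6 O = 0.87912 × 2.27634 = 2.001.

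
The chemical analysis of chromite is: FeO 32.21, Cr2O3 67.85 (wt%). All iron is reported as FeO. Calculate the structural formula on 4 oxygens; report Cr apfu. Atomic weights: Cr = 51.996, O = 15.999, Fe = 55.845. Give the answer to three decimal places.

FeO (M=71.844): mol = 0.44833; Fe = 0.44833, O = 0.44833.
Cr2O3 (M=151.989): mol = 0.44641; Cr = 0.89282, O = 1.33923.
ΣO = 1.78756; factor = 4/ΣO = 2.23769.
Cr apfu = 0.89282 × 2.23769 = 1.998.

1.998 Cr apfu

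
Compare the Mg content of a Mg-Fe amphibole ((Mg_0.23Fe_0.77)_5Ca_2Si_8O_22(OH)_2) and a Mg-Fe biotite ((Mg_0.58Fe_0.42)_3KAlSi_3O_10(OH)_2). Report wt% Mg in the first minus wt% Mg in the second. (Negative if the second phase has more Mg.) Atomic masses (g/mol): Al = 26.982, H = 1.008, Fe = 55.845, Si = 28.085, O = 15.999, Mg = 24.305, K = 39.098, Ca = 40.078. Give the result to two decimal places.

-6.26 percentage points

M((Mg_0.23Fe_0.77)_5Ca_2Si_8O_22(OH)_2) = 933.782 g/mol, so wt% Mg = 27.951/933.782 × 100 = 2.99%.
M((Mg_0.58Fe_0.42)_3KAlSi_3O_10(OH)_2) = 456.994 g/mol, so wt% Mg = 42.291/456.994 × 100 = 9.25%.
2.99 − 9.25 = -6.26 pp.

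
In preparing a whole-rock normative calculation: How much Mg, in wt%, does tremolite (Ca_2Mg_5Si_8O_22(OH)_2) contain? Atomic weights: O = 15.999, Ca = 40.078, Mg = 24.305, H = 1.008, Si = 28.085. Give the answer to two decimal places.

14.96 wt%

Molar mass of Ca_2Mg_5Si_8O_22(OH)_2: 2*40.078 + 5*24.305 + 8*28.085 + 24*15.999 + 2*1.008 = 812.353 g/mol.
Mass of Mg per formula unit: 5 × 24.305 = 121.525 g.
Weight fraction Mg = 121.525 / 812.353 = 0.1496.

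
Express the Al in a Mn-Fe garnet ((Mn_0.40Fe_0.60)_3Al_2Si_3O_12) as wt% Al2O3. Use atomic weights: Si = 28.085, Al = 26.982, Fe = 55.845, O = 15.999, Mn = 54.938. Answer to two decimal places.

20.53 wt%

Formula mass = 496.654 g/mol.
2 Al → 1.0000 mol Al2O3 per formula unit; M(Al2O3) = 101.961, so Al2O3 mass = 101.961 g.
101.961/496.654 × 100 = 20.53 wt%.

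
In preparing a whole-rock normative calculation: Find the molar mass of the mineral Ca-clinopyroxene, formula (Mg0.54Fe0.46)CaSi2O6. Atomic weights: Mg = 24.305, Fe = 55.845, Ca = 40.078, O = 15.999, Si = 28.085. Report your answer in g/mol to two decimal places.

231.06 g/mol

Mg: 0.54 × 24.305 = 13.1247
Fe: 0.46 × 55.845 = 25.6887
Ca: 1 × 40.078 = 40.0780
Si: 2 × 28.085 = 56.1700
O: 6 × 15.999 = 95.9940
Summing the contributions gives the formula mass.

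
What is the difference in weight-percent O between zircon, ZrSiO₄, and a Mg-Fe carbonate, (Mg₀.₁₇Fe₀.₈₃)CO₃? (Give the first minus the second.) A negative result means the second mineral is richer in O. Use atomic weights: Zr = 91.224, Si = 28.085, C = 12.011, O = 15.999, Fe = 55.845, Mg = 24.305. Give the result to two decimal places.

-8.53 percentage points

O in ZrSiO₄: molar mass 183.305 g/mol; 4×15.999 = 63.996 g → 34.91 wt%.
O in (Mg₀.₁₇Fe₀.₈₃)CO₃: molar mass 110.491 g/mol; 3×15.999 = 47.997 g → 43.44 wt%.
Difference = 34.91 − 43.44 = -8.53 percentage points.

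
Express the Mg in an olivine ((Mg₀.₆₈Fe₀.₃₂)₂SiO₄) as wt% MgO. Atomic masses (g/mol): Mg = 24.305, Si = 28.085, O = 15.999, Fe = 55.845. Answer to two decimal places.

34.07 wt%

Molar mass of (Mg₀.₆₈Fe₀.₃₂)₂SiO₄ = 1.36×24.305 + 0.64×55.845 + 1×28.085 + 4×15.999 = 160.877 g/mol.
Each formula unit contains 1.36 Mg, equivalent to 1.36/1 = 1.3600 mol MgO.
M(MgO) = 1×24.305 + 1×15.999 = 40.304 g/mol.
Mass of MgO per formula unit = 1.3600 × 40.304 = 54.813 g.
MgO wt% = 54.813 / 160.877 × 100 = 34.07%.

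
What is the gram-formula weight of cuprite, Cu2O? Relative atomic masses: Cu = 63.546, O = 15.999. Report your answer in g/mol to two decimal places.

The formula mass is the sum 2×63.546 + 1×15.999.

143.09 g/mol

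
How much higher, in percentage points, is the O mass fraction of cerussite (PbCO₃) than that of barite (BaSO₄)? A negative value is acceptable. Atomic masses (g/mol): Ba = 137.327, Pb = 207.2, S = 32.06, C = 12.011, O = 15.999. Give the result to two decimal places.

First mineral: 47.997 g O in 267.208 g formula = 17.96 wt% O.
Second mineral: 63.996 g O in 233.383 g formula = 27.42 wt% O.
17.96% − 27.42% gives a difference of -9.46 percentage points.

-9.46 percentage points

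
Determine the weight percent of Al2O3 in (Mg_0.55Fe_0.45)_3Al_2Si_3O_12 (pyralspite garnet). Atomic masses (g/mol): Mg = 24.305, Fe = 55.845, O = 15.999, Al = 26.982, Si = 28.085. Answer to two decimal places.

M((Mg_0.55Fe_0.45)_3Al_2Si_3O_12) = 445.701 g/mol; M(Al2O3) = 101.961 g/mol.
Moles Al2O3 per formula unit = 2 Al ÷ 2 = 1.0000.
Al2O3 fraction = (1.0000 × 101.961) / 445.701 = 101.961/445.701 = 0.2288.

22.88 wt%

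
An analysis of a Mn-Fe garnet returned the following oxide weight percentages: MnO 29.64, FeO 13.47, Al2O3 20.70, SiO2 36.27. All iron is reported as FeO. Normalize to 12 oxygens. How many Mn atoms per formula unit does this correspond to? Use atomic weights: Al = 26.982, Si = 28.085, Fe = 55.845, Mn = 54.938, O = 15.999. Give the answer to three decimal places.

MnO: 29.64/70.937 = 0.41784 mol → 0.41784 mol Mn, 0.41784 mol O.
FeO: 13.47/71.844 = 0.18749 mol → 0.18749 mol Fe, 0.18749 mol O.
Al2O3: 20.70/101.961 = 0.20302 mol → 0.40604 mol Al, 0.60906 mol O.
SiO2: 36.27/60.083 = 0.60366 mol → 0.60366 mol Si, 1.20732 mol O.
Total oxygen = 2.42171 mol. Normalization factor = 12/2.42171 = 4.95518.
Mn per 12 O = 0.41784 × 4.95518 = 2.070.

2.070 Mn apfu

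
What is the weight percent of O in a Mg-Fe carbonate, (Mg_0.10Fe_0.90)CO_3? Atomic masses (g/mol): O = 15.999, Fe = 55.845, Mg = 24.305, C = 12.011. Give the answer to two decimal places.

42.59 mass %

Formula mass = 0.10·24.305 + 0.90·55.845 + 1·12.011 + 3·15.999 = 112.699 g/mol, of which 47.997 g is O.
So O makes up 47.997/112.699 = 0.4259 of the mass, i.e. 42.59%.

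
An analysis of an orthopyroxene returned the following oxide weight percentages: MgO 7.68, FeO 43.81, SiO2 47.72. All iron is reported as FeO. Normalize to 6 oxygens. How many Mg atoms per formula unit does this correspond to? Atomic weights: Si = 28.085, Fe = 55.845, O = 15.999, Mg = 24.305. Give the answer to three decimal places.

0.479 Mg apfu

MgO (M=40.304): mol = 0.19055; Mg = 0.19055, O = 0.19055.
FeO (M=71.844): mol = 0.60979; Fe = 0.60979, O = 0.60979.
SiO2 (M=60.083): mol = 0.79423; Si = 0.79423, O = 1.58846.
ΣO = 2.38880; factor = 6/ΣO = 2.51172.
Mg apfu = 0.19055 × 2.51172 = 0.479.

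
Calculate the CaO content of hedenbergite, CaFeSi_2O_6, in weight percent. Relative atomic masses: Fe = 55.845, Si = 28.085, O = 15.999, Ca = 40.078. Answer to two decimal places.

Formula mass = 248.087 g/mol.
1 Ca → 1.0000 mol CaO per formula unit; M(CaO) = 56.077, so CaO mass = 56.077 g.
56.077/248.087 × 100 = 22.60 wt%.

22.60 wt%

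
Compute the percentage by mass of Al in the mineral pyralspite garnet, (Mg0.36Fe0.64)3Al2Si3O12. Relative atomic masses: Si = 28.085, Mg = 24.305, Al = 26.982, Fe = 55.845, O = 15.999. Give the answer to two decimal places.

11.64 weight percent

Formula mass = 1.08×24.305 + 1.92×55.845 + 2×26.982 + 3×28.085 + 12×15.999 = 463.679 g/mol, of which 53.964 g is Al.
So Al makes up 53.964/463.679 = 0.1164 of the mass, i.e. 11.64%.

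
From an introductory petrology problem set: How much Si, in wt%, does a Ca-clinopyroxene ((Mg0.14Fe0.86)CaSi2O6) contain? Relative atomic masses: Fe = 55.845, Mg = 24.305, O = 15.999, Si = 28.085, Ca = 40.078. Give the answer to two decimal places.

23.05 wt%

M((Mg0.14Fe0.86)CaSi2O6) = 243.671 g/mol.
Si contributes 2 × 28.085 = 56.170 g per mole.
56.170/243.671 = 0.2305 → 23.05%.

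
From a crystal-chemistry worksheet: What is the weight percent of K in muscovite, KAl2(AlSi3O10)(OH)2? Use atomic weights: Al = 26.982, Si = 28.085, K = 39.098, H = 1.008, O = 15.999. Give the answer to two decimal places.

9.82 mass %

M(KAl2(AlSi3O10)(OH)2) = 398.303 g/mol.
K contributes 1 × 39.098 = 39.098 g per mole.
39.098/398.303 = 0.0982 → 9.82%.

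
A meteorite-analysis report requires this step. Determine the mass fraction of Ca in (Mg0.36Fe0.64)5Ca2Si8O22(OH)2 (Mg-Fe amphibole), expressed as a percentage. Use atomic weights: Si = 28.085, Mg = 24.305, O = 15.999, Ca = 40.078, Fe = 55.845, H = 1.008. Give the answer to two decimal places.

8.78 weight percent

Formula mass = 1.80×24.305 + 3.20×55.845 + 2×40.078 + 8×28.085 + 24×15.999 + 2×1.008 = 913.281 g/mol, of which 80.156 g is Ca.
So Ca makes up 80.156/913.281 = 0.0878 of the mass, i.e. 8.78%.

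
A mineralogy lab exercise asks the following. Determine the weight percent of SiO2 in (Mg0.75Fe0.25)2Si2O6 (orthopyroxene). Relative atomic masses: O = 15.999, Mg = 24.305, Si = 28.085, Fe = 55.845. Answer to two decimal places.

Molar mass of (Mg0.75Fe0.25)2Si2O6 = 1.50×24.305 + 0.50×55.845 + 2×28.085 + 6×15.999 = 216.544 g/mol.
Each formula unit contains 2 Si, equivalent to 2/1 = 2.0000 mol SiO2.
M(SiO2) = 1×28.085 + 2×15.999 = 60.083 g/mol.
Mass of SiO2 per formula unit = 2.0000 × 60.083 = 120.166 g.
SiO2 wt% = 120.166 / 216.544 × 100 = 55.49%.

55.49 wt%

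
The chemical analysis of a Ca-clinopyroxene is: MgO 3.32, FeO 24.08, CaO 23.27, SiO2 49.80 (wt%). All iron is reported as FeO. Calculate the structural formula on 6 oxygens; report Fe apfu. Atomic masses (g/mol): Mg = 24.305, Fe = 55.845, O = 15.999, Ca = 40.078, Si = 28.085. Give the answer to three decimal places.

MgO (M=40.304): mol = 0.08237; Mg = 0.08237, O = 0.08237.
FeO (M=71.844): mol = 0.33517; Fe = 0.33517, O = 0.33517.
CaO (M=56.077): mol = 0.41497; Ca = 0.41497, O = 0.41497.
SiO2 (M=60.083): mol = 0.82885; Si = 0.82885, O = 1.65770.
ΣO = 2.49021; factor = 6/ΣO = 2.40944.
Fe apfu = 0.33517 × 2.40944 = 0.808.

0.808 Fe apfu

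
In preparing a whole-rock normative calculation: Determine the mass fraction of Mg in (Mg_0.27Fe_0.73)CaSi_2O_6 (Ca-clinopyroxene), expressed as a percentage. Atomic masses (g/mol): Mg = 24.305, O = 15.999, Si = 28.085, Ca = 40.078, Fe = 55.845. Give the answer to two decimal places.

2.74 mass %

Molar mass of (Mg_0.27Fe_0.73)CaSi_2O_6: 0.27×24.305 + 0.73×55.845 + 1×40.078 + 2×28.085 + 6×15.999 = 239.571 g/mol.
Mass of Mg per formula unit: 0.27 × 24.305 = 6.562 g.
Weight fraction Mg = 6.562 / 239.571 = 0.0274.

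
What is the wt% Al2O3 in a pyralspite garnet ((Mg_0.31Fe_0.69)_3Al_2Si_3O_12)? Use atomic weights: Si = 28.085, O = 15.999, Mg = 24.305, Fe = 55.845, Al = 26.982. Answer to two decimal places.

21.77 wt%

Molar mass of (Mg_0.31Fe_0.69)_3Al_2Si_3O_12 = 0.93·24.305 + 2.07·55.845 + 2·26.982 + 3·28.085 + 12·15.999 = 468.410 g/mol.
Each formula unit contains 2 Al, equivalent to 2/2 = 1.0000 mol Al2O3.
M(Al2O3) = 2×26.982 + 3×15.999 = 101.961 g/mol.
Mass of Al2O3 per formula unit = 1.0000 × 101.961 = 101.961 g.
Al2O3 wt% = 101.961 / 468.410 × 100 = 21.77%.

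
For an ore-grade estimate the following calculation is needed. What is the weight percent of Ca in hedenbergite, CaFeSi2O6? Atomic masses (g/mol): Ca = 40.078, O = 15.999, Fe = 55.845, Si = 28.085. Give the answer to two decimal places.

16.15 weight percent

Molar mass of CaFeSi2O6: 1·40.078 + 1·55.845 + 2·28.085 + 6·15.999 = 248.087 g/mol.
Mass of Ca per formula unit: 1 × 40.078 = 40.078 g.
Weight fraction Ca = 40.078 / 248.087 = 0.1615.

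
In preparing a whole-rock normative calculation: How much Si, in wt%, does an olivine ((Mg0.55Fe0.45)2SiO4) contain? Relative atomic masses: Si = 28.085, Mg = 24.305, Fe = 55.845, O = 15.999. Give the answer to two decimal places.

M((Mg0.55Fe0.45)2SiO4) = 169.077 g/mol.
Si contributes 1 × 28.085 = 28.085 g per mole.
28.085/169.077 = 0.1661 → 16.61%.

16.61 wt%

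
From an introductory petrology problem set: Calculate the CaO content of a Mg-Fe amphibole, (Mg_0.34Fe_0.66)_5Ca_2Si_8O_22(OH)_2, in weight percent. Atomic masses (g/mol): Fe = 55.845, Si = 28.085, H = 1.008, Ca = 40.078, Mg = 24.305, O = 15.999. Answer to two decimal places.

12.24 wt%

Formula mass = 916.435 g/mol.
2 Ca → 2.0000 mol CaO per formula unit; M(CaO) = 56.077, so CaO mass = 112.154 g.
112.154/916.435 × 100 = 12.24 wt%.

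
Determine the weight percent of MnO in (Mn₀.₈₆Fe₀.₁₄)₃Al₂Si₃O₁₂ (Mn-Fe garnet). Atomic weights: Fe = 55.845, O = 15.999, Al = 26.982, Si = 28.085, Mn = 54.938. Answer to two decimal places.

Formula mass = 495.402 g/mol.
2.58 Mn → 2.5800 mol MnO per formula unit; M(MnO) = 70.937, so MnO mass = 183.017 g.
183.017/495.402 × 100 = 36.94 wt%.

36.94 wt%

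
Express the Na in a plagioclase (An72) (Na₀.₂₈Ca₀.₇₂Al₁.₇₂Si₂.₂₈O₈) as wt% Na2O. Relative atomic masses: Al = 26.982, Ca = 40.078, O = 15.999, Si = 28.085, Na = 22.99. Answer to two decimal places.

Molar mass of Na₀.₂₈Ca₀.₇₂Al₁.₇₂Si₂.₂₈O₈ = 0.28×22.99 + 0.72×40.078 + 1.72×26.982 + 2.28×28.085 + 8×15.999 = 273.728 g/mol.
Each formula unit contains 0.28 Na, equivalent to 0.28/2 = 0.1400 mol Na2O.
M(Na2O) = 2×22.99 + 1×15.999 = 61.979 g/mol.
Mass of Na2O per formula unit = 0.1400 × 61.979 = 8.677 g.
Na2O wt% = 8.677 / 273.728 × 100 = 3.17%.

3.17 wt%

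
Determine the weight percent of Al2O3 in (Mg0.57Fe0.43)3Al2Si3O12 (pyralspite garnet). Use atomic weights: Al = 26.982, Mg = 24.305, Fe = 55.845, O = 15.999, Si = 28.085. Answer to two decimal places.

Molar mass of (Mg0.57Fe0.43)3Al2Si3O12 = 1.71*24.305 + 1.29*55.845 + 2*26.982 + 3*28.085 + 12*15.999 = 443.809 g/mol.
Each formula unit contains 2 Al, equivalent to 2/2 = 1.0000 mol Al2O3.
M(Al2O3) = 2×26.982 + 3×15.999 = 101.961 g/mol.
Mass of Al2O3 per formula unit = 1.0000 × 101.961 = 101.961 g.
Al2O3 wt% = 101.961 / 443.809 × 100 = 22.97%.

22.97 wt%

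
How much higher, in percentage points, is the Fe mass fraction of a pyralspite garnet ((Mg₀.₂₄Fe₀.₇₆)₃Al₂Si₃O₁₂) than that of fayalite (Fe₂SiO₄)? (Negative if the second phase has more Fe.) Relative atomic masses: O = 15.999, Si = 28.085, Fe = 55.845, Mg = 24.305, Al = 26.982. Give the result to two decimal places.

-28.01 percentage points

First mineral: 127.327 g Fe in 475.033 g formula = 26.80 wt% Fe.
Second mineral: 111.690 g Fe in 203.771 g formula = 54.81 wt% Fe.
26.80% − 54.81% gives a difference of -28.01 percentage points.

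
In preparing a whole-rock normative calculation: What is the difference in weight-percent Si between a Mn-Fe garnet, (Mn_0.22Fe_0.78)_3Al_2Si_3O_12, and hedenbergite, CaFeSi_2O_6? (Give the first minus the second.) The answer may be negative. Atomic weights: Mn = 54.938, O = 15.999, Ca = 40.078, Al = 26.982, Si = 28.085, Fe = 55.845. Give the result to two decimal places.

-5.69 percentage points

M((Mn_0.22Fe_0.78)_3Al_2Si_3O_12) = 497.143 g/mol, so wt% Si = 84.255/497.143 × 100 = 16.95%.
M(CaFeSi_2O_6) = 248.087 g/mol, so wt% Si = 56.170/248.087 × 100 = 22.64%.
16.95 − 22.64 = -5.69 pp.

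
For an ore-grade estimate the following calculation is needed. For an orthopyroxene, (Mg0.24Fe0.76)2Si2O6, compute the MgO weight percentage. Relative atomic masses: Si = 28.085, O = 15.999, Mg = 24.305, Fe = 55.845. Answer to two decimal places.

M((Mg0.24Fe0.76)2Si2O6) = 248.715 g/mol; M(MgO) = 40.304 g/mol.
Moles MgO per formula unit = 0.48 Mg ÷ 1 = 0.4800.
MgO fraction = (0.4800 × 40.304) / 248.715 = 19.346/248.715 = 0.0778.

7.78 wt%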